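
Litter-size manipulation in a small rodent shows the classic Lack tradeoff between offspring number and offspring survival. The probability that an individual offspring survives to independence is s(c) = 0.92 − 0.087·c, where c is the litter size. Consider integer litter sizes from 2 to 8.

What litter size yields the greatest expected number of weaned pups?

5

Expected weaned pups = c × s(c):
  c=2: 2 × 0.746 = 1.492
  c=3: 3 × 0.659 = 1.977
  c=4: 4 × 0.572 = 2.288
  c=5: 5 × 0.485 = 2.425
  c=6: 6 × 0.398 = 2.388
  c=7: 7 × 0.311 = 2.177
  c=8: 8 × 0.224 = 1.792
Maximum at c = 5 (2.425 weaned pups).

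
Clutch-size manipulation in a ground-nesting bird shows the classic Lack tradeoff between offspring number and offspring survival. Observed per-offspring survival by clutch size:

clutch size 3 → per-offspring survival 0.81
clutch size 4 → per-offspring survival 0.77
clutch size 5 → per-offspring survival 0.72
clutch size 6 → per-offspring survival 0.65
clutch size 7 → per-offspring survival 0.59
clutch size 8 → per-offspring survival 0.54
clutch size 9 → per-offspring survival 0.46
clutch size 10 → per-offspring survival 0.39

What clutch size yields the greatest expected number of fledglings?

8

Expected fledglings = c × s(c):
  c=3: 3 × 0.81 = 2.430
  c=4: 4 × 0.77 = 3.080
  c=5: 5 × 0.72 = 3.600
  c=6: 6 × 0.65 = 3.900
  c=7: 7 × 0.59 = 4.130
  c=8: 8 × 0.54 = 4.320
  c=9: 9 × 0.46 = 4.140
  c=10: 10 × 0.39 = 3.900
Maximum at c = 8 (4.320 fledglings).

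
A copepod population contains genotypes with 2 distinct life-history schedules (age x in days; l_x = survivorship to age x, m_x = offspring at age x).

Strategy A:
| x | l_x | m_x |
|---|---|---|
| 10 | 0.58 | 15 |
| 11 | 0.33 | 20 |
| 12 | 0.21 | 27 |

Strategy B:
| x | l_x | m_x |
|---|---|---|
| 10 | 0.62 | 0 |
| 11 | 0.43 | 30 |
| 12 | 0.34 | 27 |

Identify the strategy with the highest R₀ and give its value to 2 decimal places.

Strategy A: R₀ = 0.58×15 + 0.33×20 + 0.21×27 = 20.9700
Strategy B: R₀ = 0.62×0 + 0.43×30 + 0.34×27 = 22.0800
Highest R₀: strategy B with 22.0800.

22.08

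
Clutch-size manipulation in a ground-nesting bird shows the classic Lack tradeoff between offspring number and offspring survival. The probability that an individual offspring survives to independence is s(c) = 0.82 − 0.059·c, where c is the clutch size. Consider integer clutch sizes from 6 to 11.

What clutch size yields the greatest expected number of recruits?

Expected recruits = c × s(c):
  c=6: 6 × 0.466 = 2.796
  c=7: 7 × 0.407 = 2.849
  c=8: 8 × 0.348 = 2.784
  c=9: 9 × 0.289 = 2.601
  c=10: 10 × 0.230 = 2.300
  c=11: 11 × 0.171 = 1.881
Maximum at c = 7 (2.849 recruits).

7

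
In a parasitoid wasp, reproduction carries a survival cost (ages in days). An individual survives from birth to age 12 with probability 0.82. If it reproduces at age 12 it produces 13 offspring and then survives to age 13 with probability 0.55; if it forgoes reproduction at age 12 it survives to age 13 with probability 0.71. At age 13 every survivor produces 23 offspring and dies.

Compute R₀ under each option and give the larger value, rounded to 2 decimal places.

21.03

breed at age 12: R₀ = 0.82 × (13 + 0.55 × 23) = 0.82 × 25.6500 = 21.0330
delay to age 13: R₀ = 0.82 × (0.71 × 23) = 0.82 × 16.3300 = 13.3906
Higher: breed at age 12 (21.0330).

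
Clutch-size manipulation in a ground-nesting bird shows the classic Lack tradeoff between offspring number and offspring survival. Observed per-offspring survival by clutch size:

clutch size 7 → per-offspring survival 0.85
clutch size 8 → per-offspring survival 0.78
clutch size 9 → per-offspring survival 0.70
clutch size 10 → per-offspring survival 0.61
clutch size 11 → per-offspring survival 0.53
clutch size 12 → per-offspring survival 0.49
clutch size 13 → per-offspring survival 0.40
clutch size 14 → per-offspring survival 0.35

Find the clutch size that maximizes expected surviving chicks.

Expected surviving chicks = c × s(c):
  c=7: 7 × 0.85 = 5.950
  c=8: 8 × 0.78 = 6.240
  c=9: 9 × 0.70 = 6.300
  c=10: 10 × 0.61 = 6.100
  c=11: 11 × 0.53 = 5.830
  c=12: 12 × 0.49 = 5.880
  c=13: 13 × 0.40 = 5.200
  c=14: 14 × 0.35 = 4.900
Maximum at c = 9 (6.300 surviving chicks).

9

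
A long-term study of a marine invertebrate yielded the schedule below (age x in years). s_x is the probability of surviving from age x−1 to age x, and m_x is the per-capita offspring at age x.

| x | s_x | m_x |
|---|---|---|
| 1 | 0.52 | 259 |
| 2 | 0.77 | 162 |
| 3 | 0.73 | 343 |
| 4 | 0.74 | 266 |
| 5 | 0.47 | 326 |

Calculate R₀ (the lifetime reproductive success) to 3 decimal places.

Survivorship from birth: l_x = s_1·s_2·…·s_x.
  l_1 = 0.52000
  l_2 = 0.40040
  l_3 = 0.29229
  l_4 = 0.21630
  l_5 = 0.10166
R₀ = Σ l_x m_x:
  age 1: 0.52000 × 259 = 134.6800
  age 2: 0.40040 × 162 = 64.8648
  age 3: 0.29229 × 343 = 100.2555
  age 4: 0.21630 × 266 = 57.5358
  age 5: 0.10166 × 326 = 33.1412
R₀ = 134.6800 + 64.8648 + 100.2555 + 57.5358 + 33.1412 = 390.4772

390.477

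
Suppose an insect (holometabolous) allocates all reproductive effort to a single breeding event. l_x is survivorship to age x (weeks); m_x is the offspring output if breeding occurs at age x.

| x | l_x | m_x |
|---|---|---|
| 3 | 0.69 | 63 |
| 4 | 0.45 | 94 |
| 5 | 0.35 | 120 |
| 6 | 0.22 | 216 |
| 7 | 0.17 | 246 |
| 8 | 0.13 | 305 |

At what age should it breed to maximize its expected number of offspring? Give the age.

6

Expected offspring if breeding at age x = l_x × m_x:
  age 3: 0.69 × 63 = 43.470
  age 4: 0.45 × 94 = 42.300
  age 5: 0.35 × 120 = 42.000
  age 6: 0.22 × 216 = 47.520
  age 7: 0.17 × 246 = 41.820
  age 8: 0.13 × 305 = 39.650
Maximum at age 6 (47.520).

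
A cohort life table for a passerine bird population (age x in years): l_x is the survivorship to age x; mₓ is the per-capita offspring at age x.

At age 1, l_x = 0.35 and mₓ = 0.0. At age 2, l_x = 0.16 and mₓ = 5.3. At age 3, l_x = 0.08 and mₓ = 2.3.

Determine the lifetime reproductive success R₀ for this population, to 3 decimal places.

R₀ = Σ l_x mₓ:
  age 1: 0.35 × 0.0 = 0.0000
  age 2: 0.16 × 5.3 = 0.8480
  age 3: 0.08 × 2.3 = 0.1840
R₀ = 0.0000 + 0.8480 + 0.1840 = 1.0320

1.032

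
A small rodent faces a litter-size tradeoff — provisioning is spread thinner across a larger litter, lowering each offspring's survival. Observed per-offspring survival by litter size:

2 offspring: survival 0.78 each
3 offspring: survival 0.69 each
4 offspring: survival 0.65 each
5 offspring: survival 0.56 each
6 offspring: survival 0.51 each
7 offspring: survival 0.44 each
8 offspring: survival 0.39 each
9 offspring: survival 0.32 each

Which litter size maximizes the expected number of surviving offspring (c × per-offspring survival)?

8

Expected surviving offspring = c × s(c):
  c=2: 2 × 0.78 = 1.560
  c=3: 3 × 0.69 = 2.070
  c=4: 4 × 0.65 = 2.600
  c=5: 5 × 0.56 = 2.800
  c=6: 6 × 0.51 = 3.060
  c=7: 7 × 0.44 = 3.080
  c=8: 8 × 0.39 = 3.120
  c=9: 9 × 0.32 = 2.880
Maximum at c = 8 (3.120 surviving offspring).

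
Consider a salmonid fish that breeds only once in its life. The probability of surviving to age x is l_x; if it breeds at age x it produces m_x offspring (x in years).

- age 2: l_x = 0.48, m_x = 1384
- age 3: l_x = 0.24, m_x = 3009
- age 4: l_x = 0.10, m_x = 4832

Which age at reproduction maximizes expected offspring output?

3

Expected offspring if breeding at age x = l_x × m_x:
  age 2: 0.48 × 1384 = 664.320
  age 3: 0.24 × 3009 = 722.160
  age 4: 0.10 × 4832 = 483.200
Maximum at age 3 (722.160).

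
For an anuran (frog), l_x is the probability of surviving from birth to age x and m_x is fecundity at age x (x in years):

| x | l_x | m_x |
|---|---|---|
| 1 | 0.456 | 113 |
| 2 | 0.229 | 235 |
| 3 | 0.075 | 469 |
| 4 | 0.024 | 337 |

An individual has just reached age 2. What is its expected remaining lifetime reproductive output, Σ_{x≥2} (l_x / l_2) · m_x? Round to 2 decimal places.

423.92

l_2 = 0.229. Conditional survival from age 2 to x is l_x / l_2.
  x=2: (0.229/0.229) × 235 = 235.0000
  x=3: (0.075/0.229) × 469 = 153.6026
  x=4: (0.024/0.229) × 337 = 35.3188
Sum = 235.0000 + 153.6026 + 35.3188 = 423.9214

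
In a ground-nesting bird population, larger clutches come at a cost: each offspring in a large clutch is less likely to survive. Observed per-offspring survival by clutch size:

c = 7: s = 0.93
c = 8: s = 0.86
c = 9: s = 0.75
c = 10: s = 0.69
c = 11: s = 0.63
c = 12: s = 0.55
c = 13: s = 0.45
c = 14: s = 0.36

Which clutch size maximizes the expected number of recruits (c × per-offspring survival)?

Expected recruits = c × s(c):
  c=7: 7 × 0.93 = 6.510
  c=8: 8 × 0.86 = 6.880
  c=9: 9 × 0.75 = 6.750
  c=10: 10 × 0.69 = 6.900
  c=11: 11 × 0.63 = 6.930
  c=12: 12 × 0.55 = 6.600
  c=13: 13 × 0.45 = 5.850
  c=14: 14 × 0.36 = 5.040
Maximum at c = 11 (6.930 recruits).

11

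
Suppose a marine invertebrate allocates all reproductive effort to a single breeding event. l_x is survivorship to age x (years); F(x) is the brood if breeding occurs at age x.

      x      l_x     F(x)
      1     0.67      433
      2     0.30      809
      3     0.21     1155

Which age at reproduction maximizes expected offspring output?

Expected offspring if breeding at age x = l_x × F(x):
  age 1: 0.67 × 433 = 290.110
  age 2: 0.30 × 809 = 242.700
  age 3: 0.21 × 1155 = 242.550
Maximum at age 1 (290.110).

1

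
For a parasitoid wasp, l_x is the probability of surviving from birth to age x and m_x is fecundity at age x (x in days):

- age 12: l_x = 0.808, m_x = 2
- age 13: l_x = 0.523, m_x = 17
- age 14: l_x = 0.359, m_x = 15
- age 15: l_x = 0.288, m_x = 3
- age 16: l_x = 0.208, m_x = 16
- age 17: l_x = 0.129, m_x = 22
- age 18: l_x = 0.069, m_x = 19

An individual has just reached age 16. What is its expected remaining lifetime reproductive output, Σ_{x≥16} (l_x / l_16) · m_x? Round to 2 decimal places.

l_16 = 0.208. Conditional survival from age 16 to x is l_x / l_16.
  x=16: (0.208/0.208) × 16 = 16.0000
  x=17: (0.129/0.208) × 22 = 13.6442
  x=18: (0.069/0.208) × 19 = 6.3029
Sum = 16.0000 + 13.6442 + 6.3029 = 35.9471

35.95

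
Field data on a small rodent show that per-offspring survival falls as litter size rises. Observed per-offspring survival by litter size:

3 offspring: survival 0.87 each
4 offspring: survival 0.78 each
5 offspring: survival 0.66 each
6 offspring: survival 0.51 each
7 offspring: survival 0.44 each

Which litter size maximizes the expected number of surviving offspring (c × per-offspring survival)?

Expected surviving offspring = c × s(c):
  c=3: 3 × 0.87 = 2.610
  c=4: 4 × 0.78 = 3.120
  c=5: 5 × 0.66 = 3.300
  c=6: 6 × 0.51 = 3.060
  c=7: 7 × 0.44 = 3.080
Maximum at c = 5 (3.300 surviving offspring).

5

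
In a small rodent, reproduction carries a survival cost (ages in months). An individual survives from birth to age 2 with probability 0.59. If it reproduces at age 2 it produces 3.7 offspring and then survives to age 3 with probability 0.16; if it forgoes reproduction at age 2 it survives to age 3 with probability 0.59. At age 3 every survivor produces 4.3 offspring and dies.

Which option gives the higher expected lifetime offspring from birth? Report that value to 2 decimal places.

breed at age 2: R₀ = 0.59 × (3.7 + 0.16 × 4.3) = 0.59 × 4.3880 = 2.5889
delay to age 3: R₀ = 0.59 × (0.59 × 4.3) = 0.59 × 2.5370 = 1.4968
Higher: breed at age 2 (2.5889).

2.59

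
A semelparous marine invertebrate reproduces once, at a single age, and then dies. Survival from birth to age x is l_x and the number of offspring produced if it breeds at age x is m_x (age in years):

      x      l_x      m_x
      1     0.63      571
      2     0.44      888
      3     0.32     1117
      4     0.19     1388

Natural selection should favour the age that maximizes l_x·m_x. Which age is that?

Expected offspring if breeding at age x = l_x × m_x:
  age 1: 0.63 × 571 = 359.730
  age 2: 0.44 × 888 = 390.720
  age 3: 0.32 × 1117 = 357.440
  age 4: 0.19 × 1388 = 263.720
Maximum at age 2 (390.720).

2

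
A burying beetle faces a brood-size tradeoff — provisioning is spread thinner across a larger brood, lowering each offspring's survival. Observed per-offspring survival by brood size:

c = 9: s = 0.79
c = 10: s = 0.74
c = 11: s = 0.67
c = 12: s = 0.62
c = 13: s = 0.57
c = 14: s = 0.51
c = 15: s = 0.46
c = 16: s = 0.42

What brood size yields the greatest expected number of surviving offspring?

Expected surviving offspring = c × s(c):
  c=9: 9 × 0.79 = 7.110
  c=10: 10 × 0.74 = 7.400
  c=11: 11 × 0.67 = 7.370
  c=12: 12 × 0.62 = 7.440
  c=13: 13 × 0.57 = 7.410
  c=14: 14 × 0.51 = 7.140
  c=15: 15 × 0.46 = 6.900
  c=16: 16 × 0.42 = 6.720
Maximum at c = 12 (7.440 surviving offspring).

12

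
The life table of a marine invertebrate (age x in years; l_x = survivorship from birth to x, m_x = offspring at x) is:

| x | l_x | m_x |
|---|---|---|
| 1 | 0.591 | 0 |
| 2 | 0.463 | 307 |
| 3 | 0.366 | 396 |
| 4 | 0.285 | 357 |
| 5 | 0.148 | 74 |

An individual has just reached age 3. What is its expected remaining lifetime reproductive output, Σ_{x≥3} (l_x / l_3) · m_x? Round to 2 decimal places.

703.92

l_3 = 0.366. Conditional survival from age 3 to x is l_x / l_3.
  x=3: (0.366/0.366) × 396 = 396.0000
  x=4: (0.285/0.366) × 357 = 277.9918
  x=5: (0.148/0.366) × 74 = 29.9235
Sum = 396.0000 + 277.9918 + 29.9235 = 703.9153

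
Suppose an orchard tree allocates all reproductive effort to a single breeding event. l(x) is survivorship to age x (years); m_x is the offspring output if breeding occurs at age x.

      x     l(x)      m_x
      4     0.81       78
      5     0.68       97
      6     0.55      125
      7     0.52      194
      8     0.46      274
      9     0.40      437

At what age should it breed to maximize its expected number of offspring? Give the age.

9

Expected offspring if breeding at age x = l(x) × m_x:
  age 4: 0.81 × 78 = 63.180
  age 5: 0.68 × 97 = 65.960
  age 6: 0.55 × 125 = 68.750
  age 7: 0.52 × 194 = 100.880
  age 8: 0.46 × 274 = 126.040
  age 9: 0.40 × 437 = 174.800
Maximum at age 9 (174.800).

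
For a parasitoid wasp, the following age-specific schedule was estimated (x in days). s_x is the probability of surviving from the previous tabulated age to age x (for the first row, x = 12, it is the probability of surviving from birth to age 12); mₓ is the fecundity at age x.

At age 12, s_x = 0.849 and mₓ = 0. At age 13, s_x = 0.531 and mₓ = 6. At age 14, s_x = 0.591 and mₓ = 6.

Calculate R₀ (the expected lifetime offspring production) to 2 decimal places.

4.30

Survivorship from birth: l_x = s_12·s_13·…·s_x.
  l_12 = 0.84900
  l_13 = 0.45082
  l_14 = 0.26643
R₀ = Σ l_x mₓ:
  age 12: 0.84900 × 0 = 0.0000
  age 13: 0.45082 × 6 = 2.7049
  age 14: 0.26643 × 6 = 1.5986
R₀ = 0.0000 + 2.7049 + 1.5986 = 4.3035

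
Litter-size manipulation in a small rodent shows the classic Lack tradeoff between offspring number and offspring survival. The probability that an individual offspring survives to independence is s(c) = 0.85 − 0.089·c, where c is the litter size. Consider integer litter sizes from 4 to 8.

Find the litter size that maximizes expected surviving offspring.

5

Expected surviving offspring = c × s(c):
  c=4: 4 × 0.494 = 1.976
  c=5: 5 × 0.405 = 2.025
  c=6: 6 × 0.316 = 1.896
  c=7: 7 × 0.227 = 1.589
  c=8: 8 × 0.138 = 1.104
Maximum at c = 5 (2.025 surviving offspring).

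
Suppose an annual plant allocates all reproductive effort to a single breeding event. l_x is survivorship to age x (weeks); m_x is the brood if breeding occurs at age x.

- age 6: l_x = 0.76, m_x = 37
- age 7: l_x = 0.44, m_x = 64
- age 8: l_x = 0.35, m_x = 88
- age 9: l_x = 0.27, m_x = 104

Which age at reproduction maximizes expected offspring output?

8

Expected offspring if breeding at age x = l_x × m_x:
  age 6: 0.76 × 37 = 28.120
  age 7: 0.44 × 64 = 28.160
  age 8: 0.35 × 88 = 30.800
  age 9: 0.27 × 104 = 28.080
Maximum at age 8 (30.800).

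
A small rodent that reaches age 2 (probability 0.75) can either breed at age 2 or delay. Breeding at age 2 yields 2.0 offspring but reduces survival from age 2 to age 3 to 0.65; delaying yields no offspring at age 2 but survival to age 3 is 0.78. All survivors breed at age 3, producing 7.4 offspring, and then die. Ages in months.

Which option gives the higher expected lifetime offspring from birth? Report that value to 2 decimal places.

5.11

breed at age 2: R₀ = 0.75 × (2.0 + 0.65 × 7.4) = 0.75 × 6.8100 = 5.1075
delay to age 3: R₀ = 0.75 × (0.78 × 7.4) = 0.75 × 5.7720 = 4.3290
Higher: breed at age 2 (5.1075).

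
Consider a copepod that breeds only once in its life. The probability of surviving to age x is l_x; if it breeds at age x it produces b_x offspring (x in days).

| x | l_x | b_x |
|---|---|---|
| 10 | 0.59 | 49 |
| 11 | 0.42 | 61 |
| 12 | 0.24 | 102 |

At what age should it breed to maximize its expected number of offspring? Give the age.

Expected offspring if breeding at age x = l_x × b_x:
  age 10: 0.59 × 49 = 28.910
  age 11: 0.42 × 61 = 25.620
  age 12: 0.24 × 102 = 24.480
Maximum at age 10 (28.910).

10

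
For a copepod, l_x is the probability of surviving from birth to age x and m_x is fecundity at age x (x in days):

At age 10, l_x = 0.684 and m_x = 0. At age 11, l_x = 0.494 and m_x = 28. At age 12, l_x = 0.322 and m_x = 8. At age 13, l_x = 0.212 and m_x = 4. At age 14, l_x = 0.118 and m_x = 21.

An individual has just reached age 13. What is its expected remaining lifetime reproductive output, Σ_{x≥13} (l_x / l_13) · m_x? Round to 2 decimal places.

15.69

l_13 = 0.212. Conditional survival from age 13 to x is l_x / l_13.
  x=13: (0.212/0.212) × 4 = 4.0000
  x=14: (0.118/0.212) × 21 = 11.6887
Sum = 4.0000 + 11.6887 = 15.6887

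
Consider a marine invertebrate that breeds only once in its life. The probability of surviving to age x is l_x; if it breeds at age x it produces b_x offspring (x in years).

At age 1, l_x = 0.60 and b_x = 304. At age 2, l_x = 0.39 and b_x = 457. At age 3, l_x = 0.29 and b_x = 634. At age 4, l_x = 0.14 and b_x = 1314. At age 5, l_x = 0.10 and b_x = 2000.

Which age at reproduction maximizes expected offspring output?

Expected offspring if breeding at age x = l_x × b_x:
  age 1: 0.60 × 304 = 182.400
  age 2: 0.39 × 457 = 178.230
  age 3: 0.29 × 634 = 183.860
  age 4: 0.14 × 1314 = 183.960
  age 5: 0.10 × 2000 = 200.000
Maximum at age 5 (200.000).

5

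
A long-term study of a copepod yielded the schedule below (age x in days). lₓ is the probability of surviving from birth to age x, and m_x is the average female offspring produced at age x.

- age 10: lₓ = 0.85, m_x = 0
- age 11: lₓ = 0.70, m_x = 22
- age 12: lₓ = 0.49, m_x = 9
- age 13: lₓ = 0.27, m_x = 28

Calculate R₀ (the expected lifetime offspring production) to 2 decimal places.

R₀ = Σ lₓ m_x:
  age 10: 0.85 × 0 = 0.0000
  age 11: 0.70 × 22 = 15.4000
  age 12: 0.49 × 9 = 4.4100
  age 13: 0.27 × 28 = 7.5600
R₀ = 0.0000 + 15.4000 + 4.4100 + 7.5600 = 27.3700

27.37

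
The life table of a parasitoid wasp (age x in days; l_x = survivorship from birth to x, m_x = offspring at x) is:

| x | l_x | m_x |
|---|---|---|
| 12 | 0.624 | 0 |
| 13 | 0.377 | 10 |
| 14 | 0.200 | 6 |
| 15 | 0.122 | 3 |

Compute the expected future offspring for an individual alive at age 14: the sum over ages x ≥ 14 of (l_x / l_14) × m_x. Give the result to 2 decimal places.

7.83

l_14 = 0.200. Conditional survival from age 14 to x is l_x / l_14.
  x=14: (0.200/0.200) × 6 = 6.0000
  x=15: (0.122/0.200) × 3 = 1.8300
Sum = 6.0000 + 1.8300 = 7.8300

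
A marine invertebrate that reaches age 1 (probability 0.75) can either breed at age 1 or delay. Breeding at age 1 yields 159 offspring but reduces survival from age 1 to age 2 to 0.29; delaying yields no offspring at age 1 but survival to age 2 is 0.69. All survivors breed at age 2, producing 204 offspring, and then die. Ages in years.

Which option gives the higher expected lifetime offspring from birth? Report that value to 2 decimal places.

163.62

breed at age 1: R₀ = 0.75 × (159 + 0.29 × 204) = 0.75 × 218.1600 = 163.6200
delay to age 2: R₀ = 0.75 × (0.69 × 204) = 0.75 × 140.7600 = 105.5700
Higher: breed at age 1 (163.6200).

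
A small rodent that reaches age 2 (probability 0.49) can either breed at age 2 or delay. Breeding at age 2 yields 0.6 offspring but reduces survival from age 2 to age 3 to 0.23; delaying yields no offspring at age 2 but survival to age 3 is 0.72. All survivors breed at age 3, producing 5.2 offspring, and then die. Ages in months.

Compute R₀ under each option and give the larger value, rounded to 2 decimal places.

1.83

breed at age 2: R₀ = 0.49 × (0.6 + 0.23 × 5.2) = 0.49 × 1.7960 = 0.8800
delay to age 3: R₀ = 0.49 × (0.72 × 5.2) = 0.49 × 3.7440 = 1.8346
Higher: delay to age 3 (1.8346).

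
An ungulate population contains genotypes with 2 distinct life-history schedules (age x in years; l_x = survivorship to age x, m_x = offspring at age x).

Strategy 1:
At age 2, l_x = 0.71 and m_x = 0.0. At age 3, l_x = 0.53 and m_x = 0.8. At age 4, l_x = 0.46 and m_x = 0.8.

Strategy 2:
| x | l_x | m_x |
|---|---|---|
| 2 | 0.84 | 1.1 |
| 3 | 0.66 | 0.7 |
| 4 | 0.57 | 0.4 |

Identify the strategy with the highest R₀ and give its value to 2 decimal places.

1.61

Strategy 1: R₀ = 0.71×0.0 + 0.53×0.8 + 0.46×0.8 = 0.7920
Strategy 2: R₀ = 0.84×1.1 + 0.66×0.7 + 0.57×0.4 = 1.6140
Highest R₀: strategy 2 with 1.6140.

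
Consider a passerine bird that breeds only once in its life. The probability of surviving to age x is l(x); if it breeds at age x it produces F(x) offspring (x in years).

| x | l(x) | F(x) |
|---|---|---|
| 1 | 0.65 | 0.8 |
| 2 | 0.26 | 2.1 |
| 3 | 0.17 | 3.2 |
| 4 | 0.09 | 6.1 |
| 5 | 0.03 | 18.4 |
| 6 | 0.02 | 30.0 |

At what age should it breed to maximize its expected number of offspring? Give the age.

6

Expected offspring if breeding at age x = l(x) × F(x):
  age 1: 0.65 × 0.8 = 0.520
  age 2: 0.26 × 2.1 = 0.546
  age 3: 0.17 × 3.2 = 0.544
  age 4: 0.09 × 6.1 = 0.549
  age 5: 0.03 × 18.4 = 0.552
  age 6: 0.02 × 30.0 = 0.600
Maximum at age 6 (0.600).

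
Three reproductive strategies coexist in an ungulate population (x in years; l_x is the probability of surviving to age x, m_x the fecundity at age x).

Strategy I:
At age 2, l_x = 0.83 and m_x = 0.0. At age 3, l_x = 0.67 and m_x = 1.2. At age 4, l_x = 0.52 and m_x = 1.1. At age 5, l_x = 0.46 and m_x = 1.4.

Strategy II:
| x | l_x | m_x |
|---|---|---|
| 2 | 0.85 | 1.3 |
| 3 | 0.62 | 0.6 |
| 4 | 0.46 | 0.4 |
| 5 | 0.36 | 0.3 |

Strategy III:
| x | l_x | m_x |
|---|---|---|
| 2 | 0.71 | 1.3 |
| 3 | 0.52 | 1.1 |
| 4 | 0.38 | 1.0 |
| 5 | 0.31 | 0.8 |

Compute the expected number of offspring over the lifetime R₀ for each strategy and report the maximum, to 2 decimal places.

Strategy I: R₀ = 0.83×0.0 + 0.67×1.2 + 0.52×1.1 + 0.46×1.4 = 2.0200
Strategy II: R₀ = 0.85×1.3 + 0.62×0.6 + 0.46×0.4 + 0.36×0.3 = 1.7690
Strategy III: R₀ = 0.71×1.3 + 0.52×1.1 + 0.38×1.0 + 0.31×0.8 = 2.1230
Highest R₀: strategy III with 2.1230.

2.12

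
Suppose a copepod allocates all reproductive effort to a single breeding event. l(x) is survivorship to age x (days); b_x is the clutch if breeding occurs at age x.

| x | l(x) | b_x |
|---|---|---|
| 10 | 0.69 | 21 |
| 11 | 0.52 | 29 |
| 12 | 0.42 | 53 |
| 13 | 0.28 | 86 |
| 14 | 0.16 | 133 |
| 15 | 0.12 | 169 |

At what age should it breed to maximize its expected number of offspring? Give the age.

13

Expected offspring if breeding at age x = l(x) × b_x:
  age 10: 0.69 × 21 = 14.490
  age 11: 0.52 × 29 = 15.080
  age 12: 0.42 × 53 = 22.260
  age 13: 0.28 × 86 = 24.080
  age 14: 0.16 × 133 = 21.280
  age 15: 0.12 × 169 = 20.280
Maximum at age 13 (24.080).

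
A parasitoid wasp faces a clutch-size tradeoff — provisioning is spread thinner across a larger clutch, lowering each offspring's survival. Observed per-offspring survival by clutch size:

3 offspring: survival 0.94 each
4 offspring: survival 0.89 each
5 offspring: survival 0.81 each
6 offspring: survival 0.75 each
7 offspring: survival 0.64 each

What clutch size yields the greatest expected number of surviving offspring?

Expected surviving offspring = c × s(c):
  c=3: 3 × 0.94 = 2.820
  c=4: 4 × 0.89 = 3.560
  c=5: 5 × 0.81 = 4.050
  c=6: 6 × 0.75 = 4.500
  c=7: 7 × 0.64 = 4.480
Maximum at c = 6 (4.500 surviving offspring).

6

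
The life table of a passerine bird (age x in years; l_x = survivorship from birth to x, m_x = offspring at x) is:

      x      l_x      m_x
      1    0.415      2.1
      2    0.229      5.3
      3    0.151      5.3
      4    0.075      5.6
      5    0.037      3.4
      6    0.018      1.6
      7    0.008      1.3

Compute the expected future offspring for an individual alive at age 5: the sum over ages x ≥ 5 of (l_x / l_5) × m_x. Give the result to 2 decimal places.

4.46

l_5 = 0.037. Conditional survival from age 5 to x is l_x / l_5.
  x=5: (0.037/0.037) × 3.4 = 3.4000
  x=6: (0.018/0.037) × 1.6 = 0.7784
  x=7: (0.008/0.037) × 1.3 = 0.2811
Sum = 3.4000 + 0.7784 + 0.2811 = 4.4595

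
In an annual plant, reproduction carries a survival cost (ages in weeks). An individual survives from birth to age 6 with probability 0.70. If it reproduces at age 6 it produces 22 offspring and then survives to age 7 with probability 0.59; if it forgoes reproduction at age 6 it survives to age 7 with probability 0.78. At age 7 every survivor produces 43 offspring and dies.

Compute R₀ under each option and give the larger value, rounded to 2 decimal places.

33.16

breed at age 6: R₀ = 0.70 × (22 + 0.59 × 43) = 0.70 × 47.3700 = 33.1590
delay to age 7: R₀ = 0.70 × (0.78 × 43) = 0.70 × 33.5400 = 23.4780
Higher: breed at age 6 (33.1590).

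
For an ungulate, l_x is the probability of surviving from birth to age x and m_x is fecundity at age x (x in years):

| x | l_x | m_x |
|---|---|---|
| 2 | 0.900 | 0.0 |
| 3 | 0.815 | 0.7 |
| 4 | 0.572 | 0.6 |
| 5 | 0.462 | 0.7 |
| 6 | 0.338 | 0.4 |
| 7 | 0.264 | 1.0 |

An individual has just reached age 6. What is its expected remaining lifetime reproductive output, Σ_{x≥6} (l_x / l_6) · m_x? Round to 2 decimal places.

l_6 = 0.338. Conditional survival from age 6 to x is l_x / l_6.
  x=6: (0.338/0.338) × 0.4 = 0.4000
  x=7: (0.264/0.338) × 1.0 = 0.7811
Sum = 0.4000 + 0.7811 = 1.1811

1.18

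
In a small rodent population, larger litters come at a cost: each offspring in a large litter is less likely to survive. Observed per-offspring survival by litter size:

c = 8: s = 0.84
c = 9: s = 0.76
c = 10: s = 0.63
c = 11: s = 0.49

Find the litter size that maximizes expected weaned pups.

Expected weaned pups = c × s(c):
  c=8: 8 × 0.84 = 6.720
  c=9: 9 × 0.76 = 6.840
  c=10: 10 × 0.63 = 6.300
  c=11: 11 × 0.49 = 5.390
Maximum at c = 9 (6.840 weaned pups).

9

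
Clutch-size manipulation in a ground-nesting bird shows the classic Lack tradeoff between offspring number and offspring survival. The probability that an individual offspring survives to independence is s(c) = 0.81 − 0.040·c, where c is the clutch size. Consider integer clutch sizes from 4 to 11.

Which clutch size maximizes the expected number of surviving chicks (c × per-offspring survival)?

10

Expected surviving chicks = c × s(c):
  c=4: 4 × 0.650 = 2.600
  c=5: 5 × 0.610 = 3.050
  c=6: 6 × 0.570 = 3.420
  c=7: 7 × 0.530 = 3.710
  c=8: 8 × 0.490 = 3.920
  c=9: 9 × 0.450 = 4.050
  c=10: 10 × 0.410 = 4.100
  c=11: 11 × 0.370 = 4.070
Maximum at c = 10 (4.100 surviving chicks).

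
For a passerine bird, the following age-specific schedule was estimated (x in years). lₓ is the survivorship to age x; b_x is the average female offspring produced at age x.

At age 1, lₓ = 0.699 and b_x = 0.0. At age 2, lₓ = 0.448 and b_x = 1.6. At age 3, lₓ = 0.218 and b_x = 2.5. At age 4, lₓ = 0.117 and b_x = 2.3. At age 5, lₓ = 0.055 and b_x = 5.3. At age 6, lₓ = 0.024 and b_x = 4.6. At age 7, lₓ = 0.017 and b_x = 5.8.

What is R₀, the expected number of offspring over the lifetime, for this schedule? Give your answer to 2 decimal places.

2.03

R₀ = Σ lₓ b_x:
  age 1: 0.699 × 0.0 = 0.0000
  age 2: 0.448 × 1.6 = 0.7168
  age 3: 0.218 × 2.5 = 0.5450
  age 4: 0.117 × 2.3 = 0.2691
  age 5: 0.055 × 5.3 = 0.2915
  age 6: 0.024 × 4.6 = 0.1104
  age 7: 0.017 × 5.8 = 0.0986
R₀ = 0.0000 + 0.7168 + 0.5450 + 0.2691 + 0.2915 + 0.1104 + 0.0986 = 2.0314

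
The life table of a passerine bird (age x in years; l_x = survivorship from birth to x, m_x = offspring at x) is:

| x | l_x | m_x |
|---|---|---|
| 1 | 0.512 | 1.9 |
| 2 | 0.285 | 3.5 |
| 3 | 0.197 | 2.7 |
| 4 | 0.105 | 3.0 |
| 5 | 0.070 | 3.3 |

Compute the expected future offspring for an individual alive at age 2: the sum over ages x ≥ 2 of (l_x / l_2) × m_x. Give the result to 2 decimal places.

7.28

l_2 = 0.285. Conditional survival from age 2 to x is l_x / l_2.
  x=2: (0.285/0.285) × 3.5 = 3.5000
  x=3: (0.197/0.285) × 2.7 = 1.8663
  x=4: (0.105/0.285) × 3.0 = 1.1053
  x=5: (0.070/0.285) × 3.3 = 0.8105
Sum = 3.5000 + 1.8663 + 1.1053 + 0.8105 = 7.2821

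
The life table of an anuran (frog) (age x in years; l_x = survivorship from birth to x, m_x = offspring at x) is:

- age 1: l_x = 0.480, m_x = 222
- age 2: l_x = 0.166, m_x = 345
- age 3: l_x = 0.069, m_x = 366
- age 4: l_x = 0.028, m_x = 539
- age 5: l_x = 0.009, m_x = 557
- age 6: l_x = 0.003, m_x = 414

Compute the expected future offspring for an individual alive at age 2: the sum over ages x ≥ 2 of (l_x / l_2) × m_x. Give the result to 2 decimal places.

625.73

l_2 = 0.166. Conditional survival from age 2 to x is l_x / l_2.
  x=2: (0.166/0.166) × 345 = 345.0000
  x=3: (0.069/0.166) × 366 = 152.1325
  x=4: (0.028/0.166) × 539 = 90.9157
  x=5: (0.009/0.166) × 557 = 30.1988
  x=6: (0.003/0.166) × 414 = 7.4819
Sum = 345.0000 + 152.1325 + 90.9157 + 30.1988 + 7.4819 = 625.7289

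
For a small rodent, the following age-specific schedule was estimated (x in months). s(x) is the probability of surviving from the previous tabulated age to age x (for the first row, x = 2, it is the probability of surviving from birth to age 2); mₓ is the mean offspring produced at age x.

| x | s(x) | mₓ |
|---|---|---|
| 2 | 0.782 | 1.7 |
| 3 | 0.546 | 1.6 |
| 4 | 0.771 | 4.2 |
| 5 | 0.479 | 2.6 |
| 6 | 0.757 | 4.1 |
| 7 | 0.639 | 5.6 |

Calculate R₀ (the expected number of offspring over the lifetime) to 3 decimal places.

4.722

Survivorship from birth: l_x = s_2·s_3·…·s_x.
  l_2 = 0.78200
  l_3 = 0.42697
  l_4 = 0.32920
  l_5 = 0.15768
  l_6 = 0.11937
  l_7 = 0.07628
R₀ = Σ l_x mₓ:
  age 2: 0.78200 × 1.7 = 1.3294
  age 3: 0.42697 × 1.6 = 0.6832
  age 4: 0.32920 × 4.2 = 1.3826
  age 5: 0.15768 × 2.6 = 0.4100
  age 6: 0.11937 × 4.1 = 0.4894
  age 7: 0.07628 × 5.6 = 0.4272
R₀ = 1.3294 + 0.6832 + 1.3826 + 0.4100 + 0.4894 + 0.4272 = 4.7217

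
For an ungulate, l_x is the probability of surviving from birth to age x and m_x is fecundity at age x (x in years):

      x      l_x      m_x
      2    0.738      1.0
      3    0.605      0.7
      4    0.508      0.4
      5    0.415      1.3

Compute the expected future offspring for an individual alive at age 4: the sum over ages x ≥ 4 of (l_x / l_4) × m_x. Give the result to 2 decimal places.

1.46

l_4 = 0.508. Conditional survival from age 4 to x is l_x / l_4.
  x=4: (0.508/0.508) × 0.4 = 0.4000
  x=5: (0.415/0.508) × 1.3 = 1.0620
Sum = 0.4000 + 1.0620 = 1.4620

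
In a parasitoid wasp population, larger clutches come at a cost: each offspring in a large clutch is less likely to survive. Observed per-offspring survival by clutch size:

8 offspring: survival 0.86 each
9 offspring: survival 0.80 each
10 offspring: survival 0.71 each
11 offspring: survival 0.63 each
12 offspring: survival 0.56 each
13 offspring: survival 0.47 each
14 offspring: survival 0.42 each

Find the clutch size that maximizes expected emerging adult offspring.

9

Expected emerging adult offspring = c × s(c):
  c=8: 8 × 0.86 = 6.880
  c=9: 9 × 0.80 = 7.200
  c=10: 10 × 0.71 = 7.100
  c=11: 11 × 0.63 = 6.930
  c=12: 12 × 0.56 = 6.720
  c=13: 13 × 0.47 = 6.110
  c=14: 14 × 0.42 = 5.880
Maximum at c = 9 (7.200 emerging adult offspring).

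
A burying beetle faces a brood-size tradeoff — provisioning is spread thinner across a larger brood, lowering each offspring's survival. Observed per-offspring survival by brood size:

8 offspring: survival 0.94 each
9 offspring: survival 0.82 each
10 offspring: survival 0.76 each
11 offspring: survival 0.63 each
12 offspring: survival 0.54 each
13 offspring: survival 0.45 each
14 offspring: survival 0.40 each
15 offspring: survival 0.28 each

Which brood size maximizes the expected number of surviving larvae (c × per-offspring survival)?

Expected surviving larvae = c × s(c):
  c=8: 8 × 0.94 = 7.520
  c=9: 9 × 0.82 = 7.380
  c=10: 10 × 0.76 = 7.600
  c=11: 11 × 0.63 = 6.930
  c=12: 12 × 0.54 = 6.480
  c=13: 13 × 0.45 = 5.850
  c=14: 14 × 0.40 = 5.600
  c=15: 15 × 0.28 = 4.200
Maximum at c = 10 (7.600 surviving larvae).

10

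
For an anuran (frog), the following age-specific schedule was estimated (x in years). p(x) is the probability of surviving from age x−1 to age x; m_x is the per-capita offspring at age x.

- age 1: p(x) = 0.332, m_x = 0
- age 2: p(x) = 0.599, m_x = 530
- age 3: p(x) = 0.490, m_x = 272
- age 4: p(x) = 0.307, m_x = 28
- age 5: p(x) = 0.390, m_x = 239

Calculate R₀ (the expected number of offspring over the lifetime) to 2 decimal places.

135.53

Survivorship from birth: l_x = p_1·p_2·…·p_x.
  l_1 = 0.33200
  l_2 = 0.19887
  l_3 = 0.09745
  l_4 = 0.02992
  l_5 = 0.01167
R₀ = Σ l_x m_x:
  age 1: 0.33200 × 0 = 0.0000
  age 2: 0.19887 × 530 = 105.4011
  age 3: 0.09745 × 272 = 26.5064
  age 4: 0.02992 × 28 = 0.8378
  age 5: 0.01167 × 239 = 2.7891
R₀ = 0.0000 + 105.4011 + 26.5064 + 0.8378 + 2.7891 = 135.5344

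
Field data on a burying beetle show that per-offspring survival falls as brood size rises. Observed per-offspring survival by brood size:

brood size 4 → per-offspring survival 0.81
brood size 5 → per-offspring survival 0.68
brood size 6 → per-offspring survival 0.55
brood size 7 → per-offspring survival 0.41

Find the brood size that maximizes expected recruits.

Expected recruits = c × s(c):
  c=4: 4 × 0.81 = 3.240
  c=5: 5 × 0.68 = 3.400
  c=6: 6 × 0.55 = 3.300
  c=7: 7 × 0.41 = 2.870
Maximum at c = 5 (3.400 recruits).

5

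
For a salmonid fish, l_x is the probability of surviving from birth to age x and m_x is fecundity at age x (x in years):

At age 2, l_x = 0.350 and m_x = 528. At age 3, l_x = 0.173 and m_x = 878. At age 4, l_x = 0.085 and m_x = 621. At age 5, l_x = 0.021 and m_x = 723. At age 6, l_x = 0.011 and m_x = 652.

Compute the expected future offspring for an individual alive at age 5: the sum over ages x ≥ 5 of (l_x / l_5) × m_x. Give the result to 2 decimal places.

1064.52

l_5 = 0.021. Conditional survival from age 5 to x is l_x / l_5.
  x=5: (0.021/0.021) × 723 = 723.0000
  x=6: (0.011/0.021) × 652 = 341.5238
Sum = 723.0000 + 341.5238 = 1064.5238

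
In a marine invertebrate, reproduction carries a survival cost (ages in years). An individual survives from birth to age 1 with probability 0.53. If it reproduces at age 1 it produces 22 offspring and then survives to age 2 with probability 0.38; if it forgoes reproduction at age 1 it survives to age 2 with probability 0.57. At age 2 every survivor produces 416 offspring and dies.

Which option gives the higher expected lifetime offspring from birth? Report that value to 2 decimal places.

125.67

breed at age 1: R₀ = 0.53 × (22 + 0.38 × 416) = 0.53 × 180.0800 = 95.4424
delay to age 2: R₀ = 0.53 × (0.57 × 416) = 0.53 × 237.1200 = 125.6736
Higher: delay to age 2 (125.6736).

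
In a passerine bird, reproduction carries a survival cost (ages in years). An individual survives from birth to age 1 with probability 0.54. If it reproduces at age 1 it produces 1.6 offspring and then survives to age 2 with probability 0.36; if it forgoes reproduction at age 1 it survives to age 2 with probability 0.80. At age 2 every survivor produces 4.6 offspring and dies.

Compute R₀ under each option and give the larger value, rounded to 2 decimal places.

1.99

breed at age 1: R₀ = 0.54 × (1.6 + 0.36 × 4.6) = 0.54 × 3.2560 = 1.7582
delay to age 2: R₀ = 0.54 × (0.80 × 4.6) = 0.54 × 3.6800 = 1.9872
Higher: delay to age 2 (1.9872).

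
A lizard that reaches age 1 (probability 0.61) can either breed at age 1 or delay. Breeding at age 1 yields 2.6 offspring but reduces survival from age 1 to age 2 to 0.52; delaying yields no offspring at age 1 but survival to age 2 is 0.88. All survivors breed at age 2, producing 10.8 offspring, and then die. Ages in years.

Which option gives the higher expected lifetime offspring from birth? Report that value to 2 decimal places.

breed at age 1: R₀ = 0.61 × (2.6 + 0.52 × 10.8) = 0.61 × 8.2160 = 5.0118
delay to age 2: R₀ = 0.61 × (0.88 × 10.8) = 0.61 × 9.5040 = 5.7974
Higher: delay to age 2 (5.7974).

5.80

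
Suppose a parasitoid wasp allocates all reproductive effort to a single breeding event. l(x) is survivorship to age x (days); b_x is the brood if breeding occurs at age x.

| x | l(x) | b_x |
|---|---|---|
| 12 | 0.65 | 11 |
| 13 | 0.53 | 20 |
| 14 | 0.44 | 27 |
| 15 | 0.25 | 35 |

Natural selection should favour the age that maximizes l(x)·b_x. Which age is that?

Expected offspring if breeding at age x = l(x) × b_x:
  age 12: 0.65 × 11 = 7.150
  age 13: 0.53 × 20 = 10.600
  age 14: 0.44 × 27 = 11.880
  age 15: 0.25 × 35 = 8.750
Maximum at age 14 (11.880).

14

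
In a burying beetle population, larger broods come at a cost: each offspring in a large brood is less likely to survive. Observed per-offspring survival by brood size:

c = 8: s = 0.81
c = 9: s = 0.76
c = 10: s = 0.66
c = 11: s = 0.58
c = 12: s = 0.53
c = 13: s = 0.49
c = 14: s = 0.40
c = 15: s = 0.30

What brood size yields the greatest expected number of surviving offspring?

9

Expected surviving offspring = c × s(c):
  c=8: 8 × 0.81 = 6.480
  c=9: 9 × 0.76 = 6.840
  c=10: 10 × 0.66 = 6.600
  c=11: 11 × 0.58 = 6.380
  c=12: 12 × 0.53 = 6.360
  c=13: 13 × 0.49 = 6.370
  c=14: 14 × 0.40 = 5.600
  c=15: 15 × 0.30 = 4.500
Maximum at c = 9 (6.840 surviving offspring).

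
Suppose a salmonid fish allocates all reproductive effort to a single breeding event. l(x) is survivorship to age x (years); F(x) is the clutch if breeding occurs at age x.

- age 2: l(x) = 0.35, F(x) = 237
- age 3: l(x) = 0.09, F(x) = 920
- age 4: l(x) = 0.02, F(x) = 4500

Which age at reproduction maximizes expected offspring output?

Expected offspring if breeding at age x = l(x) × F(x):
  age 2: 0.35 × 237 = 82.950
  age 3: 0.09 × 920 = 82.800
  age 4: 0.02 × 4500 = 90.000
Maximum at age 4 (90.000).

4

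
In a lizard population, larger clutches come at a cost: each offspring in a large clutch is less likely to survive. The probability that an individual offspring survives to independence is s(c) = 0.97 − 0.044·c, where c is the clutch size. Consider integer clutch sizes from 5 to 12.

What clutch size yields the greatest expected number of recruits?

Expected recruits = c × s(c):
  c=5: 5 × 0.750 = 3.750
  c=6: 6 × 0.706 = 4.236
  c=7: 7 × 0.662 = 4.634
  c=8: 8 × 0.618 = 4.944
  c=9: 9 × 0.574 = 5.166
  c=10: 10 × 0.530 = 5.300
  c=11: 11 × 0.486 = 5.346
  c=12: 12 × 0.442 = 5.304
Maximum at c = 11 (5.346 recruits).

11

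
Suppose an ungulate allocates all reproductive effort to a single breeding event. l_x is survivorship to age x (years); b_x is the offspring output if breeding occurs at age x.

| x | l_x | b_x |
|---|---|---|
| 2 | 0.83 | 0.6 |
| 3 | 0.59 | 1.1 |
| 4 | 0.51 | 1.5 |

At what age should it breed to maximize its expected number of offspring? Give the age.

Expected offspring if breeding at age x = l_x × b_x:
  age 2: 0.83 × 0.6 = 0.498
  age 3: 0.59 × 1.1 = 0.649
  age 4: 0.51 × 1.5 = 0.765
Maximum at age 4 (0.765).

4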